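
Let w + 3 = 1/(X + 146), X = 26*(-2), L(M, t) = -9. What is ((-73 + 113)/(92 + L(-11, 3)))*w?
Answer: -5620/3901 ≈ -1.4407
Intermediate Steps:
X = -52
w = -281/94 (w = -3 + 1/(-52 + 146) = -3 + 1/94 = -281/94 ≈ -2.9894)
((-73 + 113)/(92 + L(-11, 3)))*w = ((-73 + 113)/(92 - 9))*(-281/94) = (40/83)*(-281/94) = -5620/3901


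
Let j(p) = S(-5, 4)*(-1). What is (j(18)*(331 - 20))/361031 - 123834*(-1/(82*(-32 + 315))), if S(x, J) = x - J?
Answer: 22386433224/4189042693 ≈ 5.3440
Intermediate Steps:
j(p) = 9 (j(p) = (-5 - 1*4)*(-1) = (-5 - 4)*(-1) = -9*(-1) = 9)
(j(18)*(331 - 20))/361031 - 123834*(-1/(82*(-32 + 315))) = (9*(331 - 20))/361031 - 123834*(-1/(82*(-32 + 315))) = (9*311)*(1/361031) - 123834/((-82*283)) = 2799*(1/361031) - 123834/(-23206) = 2799/361031 - 123834*(-1/23206) = 2799/361031 + 61917/11603 = 22386433224/4189042693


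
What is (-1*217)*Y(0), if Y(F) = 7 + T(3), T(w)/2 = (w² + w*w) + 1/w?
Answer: -28427/3 ≈ -9475.7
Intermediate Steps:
T(w) = 2/w + 4*w² (T(w) = 2*((w² + w*w) + 1/w) = 2*((w² + w²) + 1/w) = 2*(2*w² + 1/w) = 2*(1/w + 2*w²) = 2/w + 4*w²)
Y(F) = 131/3 (Y(F) = 7 + 2*(1 + 2*3³)/3 = 7 + 2*(⅓)*(1 + 2*27) = 7 + 2*(⅓)*(1 + 54) = 7 + 2*(⅓)*55 = 7 + 110/3 = 131/3)
(-1*217)*Y(0) = -1*217*(131/3) = -217*131/3 = -28427/3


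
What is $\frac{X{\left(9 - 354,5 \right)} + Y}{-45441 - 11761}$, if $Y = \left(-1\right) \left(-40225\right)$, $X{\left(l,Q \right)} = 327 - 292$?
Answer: $- \frac{20130}{28601} \approx -0.70382$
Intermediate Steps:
$X{\left(l,Q \right)} = 35$
$Y = 40225$
$\frac{X{\left(9 - 354,5 \right)} + Y}{-45441 - 11761} = \frac{35 + 40225}{-45441 - 11761} = \frac{40260}{-57202} = 40260 \left(- \frac{1}{57202}\right) = - \frac{20130}{28601}$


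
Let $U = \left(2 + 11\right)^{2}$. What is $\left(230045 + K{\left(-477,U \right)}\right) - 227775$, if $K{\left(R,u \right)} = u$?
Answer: $2439$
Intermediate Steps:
$U = 169$ ($U = 13^{2} = 169$)
$\left(230045 + K{\left(-477,U \right)}\right) - 227775 = \left(230045 + 169\right) - 227775 = 230214 - 227775 = 2439$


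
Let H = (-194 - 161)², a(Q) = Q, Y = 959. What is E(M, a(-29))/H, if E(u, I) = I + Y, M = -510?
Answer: 186/25205 ≈ 0.0073795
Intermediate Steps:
H = 126025 (H = (-355)² = 126025)
E(u, I) = 959 + I (E(u, I) = I + 959 = 959 + I)
E(M, a(-29))/H = (959 - 29)/126025 = 930*(1/126025) = 186/25205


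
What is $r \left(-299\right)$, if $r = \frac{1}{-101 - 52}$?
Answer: $\frac{299}{153} \approx 1.9542$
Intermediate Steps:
$r = - \frac{1}{153}$ ($r = \frac{1}{-153} = - \frac{1}{153} \approx -0.0065359$)
$r \left(-299\right) = \left(- \frac{1}{153}\right) \left(-299\right) = \frac{299}{153}$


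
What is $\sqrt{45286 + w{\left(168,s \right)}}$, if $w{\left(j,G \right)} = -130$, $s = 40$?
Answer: $2 \sqrt{11289} \approx 212.5$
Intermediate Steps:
$\sqrt{45286 + w{\left(168,s \right)}} = \sqrt{45286 - 130} = \sqrt{45156} = 2 \sqrt{11289}$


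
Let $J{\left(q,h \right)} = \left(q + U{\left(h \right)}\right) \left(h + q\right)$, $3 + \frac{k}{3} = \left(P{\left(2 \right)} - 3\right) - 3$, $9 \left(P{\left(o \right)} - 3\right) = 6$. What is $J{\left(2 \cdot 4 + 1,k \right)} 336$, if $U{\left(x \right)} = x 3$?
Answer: $91728$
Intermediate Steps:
$P{\left(o \right)} = \frac{11}{3}$ ($P{\left(o \right)} = 3 + \frac{1}{9} \cdot 6 = 3 + \frac{2}{3} = \frac{11}{3}$)
$U{\left(x \right)} = 3 x$
$k = -16$ ($k = -9 + 3 \left(\left(\frac{11}{3} - 3\right) - 3\right) = -9 + 3 \left(\frac{2}{3} - 3\right) = -9 + 3 \left(- \frac{7}{3}\right) = -9 - 7 = -16$)
$J{\left(q,h \right)} = \left(h + q\right) \left(q + 3 h\right)$ ($J{\left(q,h \right)} = \left(q + 3 h\right) \left(h + q\right) = \left(h + q\right) \left(q + 3 h\right)$)
$J{\left(2 \cdot 4 + 1,k \right)} 336 = \left(\left(2 \cdot 4 + 1\right)^{2} + 3 \left(-16\right)^{2} + 4 \left(-16\right) \left(2 \cdot 4 + 1\right)\right) 336 = \left(\left(8 + 1\right)^{2} + 3 \cdot 256 + 4 \left(-16\right) \left(8 + 1\right)\right) 336 = \left(9^{2} + 768 + 4 \left(-16\right) 9\right) 336 = \left(81 + 768 - 576\right) 336 = 273 \cdot 336 = 91728$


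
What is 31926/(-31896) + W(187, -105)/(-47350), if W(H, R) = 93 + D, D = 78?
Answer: -126429193/125856300 ≈ -1.0046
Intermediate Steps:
W(H, R) = 171 (W(H, R) = 93 + 78 = 171)
31926/(-31896) + W(187, -105)/(-47350) = 31926/(-31896) + 171/(-47350) = 31926*(-1/31896) + 171*(-1/47350) = -5321/5316 - 171/47350 = -126429193/125856300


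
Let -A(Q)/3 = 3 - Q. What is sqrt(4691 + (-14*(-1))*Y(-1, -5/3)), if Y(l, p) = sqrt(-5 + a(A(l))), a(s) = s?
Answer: sqrt(4691 + 14*I*sqrt(17)) ≈ 68.492 + 0.4214*I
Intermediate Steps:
A(Q) = -9 + 3*Q (A(Q) = -3*(3 - Q) = -9 + 3*Q)
Y(l, p) = sqrt(-14 + 3*l) (Y(l, p) = sqrt(-5 + (-9 + 3*l)) = sqrt(-14 + 3*l))
sqrt(4691 + (-14*(-1))*Y(-1, -5/3)) = sqrt(4691 + (-14*(-1))*sqrt(-14 + 3*(-1))) = sqrt(4691 + 14*sqrt(-14 - 3)) = sqrt(4691 + 14*sqrt(-17)) = sqrt(4691 + 14*(I*sqrt(17))) = sqrt(4691 + 14*I*sqrt(17))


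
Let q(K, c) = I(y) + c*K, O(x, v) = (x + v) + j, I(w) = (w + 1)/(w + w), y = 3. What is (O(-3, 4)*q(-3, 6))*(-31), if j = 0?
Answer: 1612/3 ≈ 537.33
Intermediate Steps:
I(w) = (1 + w)/(2*w) (I(w) = (1 + w)/((2*w)) = (1 + w)*(1/(2*w)) = (1 + w)/(2*w))
O(x, v) = v + x (O(x, v) = (x + v) + 0 = (v + x) + 0 = v + x)
q(K, c) = 2/3 + K*c (q(K, c) = (1/2)*(1 + 3)/3 + c*K = (1/2)*(1/3)*4 + K*c = 2/3 + K*c)
(O(-3, 4)*q(-3, 6))*(-31) = ((4 - 3)*(2/3 - 3*6))*(-31) = (1*(2/3 - 18))*(-31) = (1*(-52/3))*(-31) = -52/3*(-31) = 1612/3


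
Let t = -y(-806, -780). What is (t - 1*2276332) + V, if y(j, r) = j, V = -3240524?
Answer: -5516050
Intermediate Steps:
t = 806 (t = -1*(-806) = 806)
(t - 1*2276332) + V = (806 - 1*2276332) - 3240524 = (806 - 2276332) - 3240524 = -2275526 - 3240524 = -5516050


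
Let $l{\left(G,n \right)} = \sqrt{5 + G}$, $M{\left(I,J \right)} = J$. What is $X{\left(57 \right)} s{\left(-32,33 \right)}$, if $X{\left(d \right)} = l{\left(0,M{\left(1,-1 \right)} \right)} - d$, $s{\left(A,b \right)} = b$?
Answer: $-1881 + 33 \sqrt{5} \approx -1807.2$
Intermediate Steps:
$X{\left(d \right)} = \sqrt{5} - d$ ($X{\left(d \right)} = \sqrt{5 + 0} - d = \sqrt{5} - d$)
$X{\left(57 \right)} s{\left(-32,33 \right)} = \left(\sqrt{5} - 57\right) 33 = \left(-57 + \sqrt{5}\right) 33 = -1881 + 33 \sqrt{5}$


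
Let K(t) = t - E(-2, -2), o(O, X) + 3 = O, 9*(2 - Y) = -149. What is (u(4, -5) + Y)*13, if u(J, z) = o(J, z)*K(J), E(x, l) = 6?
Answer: 1937/9 ≈ 215.22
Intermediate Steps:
Y = 167/9 (Y = 2 - ⅑*(-149) = 2 + 149/9 = 167/9 ≈ 18.556)
o(O, X) = -3 + O
K(t) = -6 + t (K(t) = t - 1*6 = t - 6 = -6 + t)
u(J, z) = (-6 + J)*(-3 + J) (u(J, z) = (-3 + J)*(-6 + J) = (-6 + J)*(-3 + J))
(u(4, -5) + Y)*13 = ((-6 + 4)*(-3 + 4) + 167/9)*13 = (-2*1 + 167/9)*13 = (-2 + 167/9)*13 = (149/9)*13 = 1937/9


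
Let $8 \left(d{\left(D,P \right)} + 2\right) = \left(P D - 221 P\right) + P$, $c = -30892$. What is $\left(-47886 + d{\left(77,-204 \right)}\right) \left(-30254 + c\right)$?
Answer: $2705190759$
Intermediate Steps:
$d{\left(D,P \right)} = -2 - \frac{55 P}{2} + \frac{D P}{8}$ ($d{\left(D,P \right)} = -2 + \frac{\left(P D - 221 P\right) + P}{8} = -2 + \frac{\left(D P - 221 P\right) + P}{8} = -2 + \frac{\left(- 221 P + D P\right) + P}{8} = -2 + \frac{- 220 P + D P}{8} = -2 + \left(- \frac{55 P}{2} + \frac{D P}{8}\right) = -2 - \frac{55 P}{2} + \frac{D P}{8}$)
$\left(-47886 + d{\left(77,-204 \right)}\right) \left(-30254 + c\right) = \left(-47886 - \left(-5608 + \frac{3927}{2}\right)\right) \left(-30254 - 30892\right) = \left(-47886 - - \frac{7289}{2}\right) \left(-61146\right) = \left(-47886 + \frac{7289}{2}\right) \left(-61146\right) = \left(- \frac{88483}{2}\right) \left(-61146\right) = 2705190759$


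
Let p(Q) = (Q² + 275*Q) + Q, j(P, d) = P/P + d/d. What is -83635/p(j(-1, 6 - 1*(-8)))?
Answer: -83635/556 ≈ -150.42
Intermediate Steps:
j(P, d) = 2 (j(P, d) = 1 + 1 = 2)
p(Q) = Q² + 276*Q
-83635/p(j(-1, 6 - 1*(-8))) = -83635*1/(2*(276 + 2)) = -83635/(2*278) = -83635/556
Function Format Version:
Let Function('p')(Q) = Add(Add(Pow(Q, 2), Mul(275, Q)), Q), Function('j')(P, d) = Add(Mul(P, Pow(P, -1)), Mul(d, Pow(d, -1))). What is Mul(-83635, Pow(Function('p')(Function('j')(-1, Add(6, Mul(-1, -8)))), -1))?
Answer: Rational(-83635, 556) ≈ -150.42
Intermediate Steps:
Function('j')(P, d) = 2 (Function('j')(P, d) = Add(1, 1) = 2)
Function('p')(Q) = Add(Pow(Q, 2), Mul(276, Q))
Mul(-83635, Pow(Function('p')(Function('j')(-1, Add(6, Mul(-1, -8)))), -1)) = Mul(-83635, Pow(Mul(2, Add(276, 2)), -1)) = Mul(-83635, Pow(Mul(2, 278), -1)) = Mul(-83635, Pow(556, -1)) = Mul(-83635, Rational(1, 556)) = Rational(-83635, 556)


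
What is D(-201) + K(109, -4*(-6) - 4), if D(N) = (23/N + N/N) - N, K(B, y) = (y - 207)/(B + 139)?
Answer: 10026005/49848 ≈ 201.13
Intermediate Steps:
K(B, y) = (-207 + y)/(139 + B)
D(N) = 1 - N + 23/N (D(N) = (23/N + 1) - N = (1 + 23/N) - N = 1 - N + 23/N)
D(-201) + K(109, -4*(-6) - 4) = (1 - 1*(-201) + 23/(-201)) + (-207 + (-4*(-6) - 4))/(139 + 109) = (1 + 201 + 23*(-1/201)) + (-207 + (24 - 4))/248 = (1 + 201 - 23/201) + (-207 + 20)/248 = 40579/201 + (1/248)*(-187) = 40579/201 - 187/248 = 10026005/49848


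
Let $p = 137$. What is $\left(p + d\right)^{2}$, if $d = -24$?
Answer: $12769$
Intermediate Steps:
$\left(p + d\right)^{2} = \left(137 - 24\right)^{2} = 113^{2} = 12769$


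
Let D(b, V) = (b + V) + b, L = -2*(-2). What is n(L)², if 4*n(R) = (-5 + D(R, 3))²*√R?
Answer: 324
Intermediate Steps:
L = 4
D(b, V) = V + 2*b (D(b, V) = (V + b) + b = V + 2*b)
n(R) = √R*(-2 + 2*R)²/4 (n(R) = ((-5 + (3 + 2*R))²*√R)/4 = ((-2 + 2*R)²*√R)/4 = (√R*(-2 + 2*R)²)/4 = √R*(-2 + 2*R)²/4)
n(L)² = (√4*(-1 + 4)²)² = (2*3²)² = (2*9)² = 18² = 324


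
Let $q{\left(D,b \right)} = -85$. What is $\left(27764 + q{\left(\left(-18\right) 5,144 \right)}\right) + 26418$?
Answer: $54097$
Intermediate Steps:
$\left(27764 + q{\left(\left(-18\right) 5,144 \right)}\right) + 26418 = \left(27764 - 85\right) + 26418 = 27679 + 26418 = 54097$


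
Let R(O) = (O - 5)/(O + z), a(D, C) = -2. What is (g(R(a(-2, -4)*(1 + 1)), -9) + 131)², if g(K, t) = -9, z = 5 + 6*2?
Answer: 14884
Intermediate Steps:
z = 17 (z = 5 + 12 = 17)
R(O) = (-5 + O)/(17 + O) (R(O) = (O - 5)/(O + 17) = (-5 + O)/(17 + O))
(g(R(a(-2, -4)*(1 + 1)), -9) + 131)² = (-9 + 131)² = 122² = 14884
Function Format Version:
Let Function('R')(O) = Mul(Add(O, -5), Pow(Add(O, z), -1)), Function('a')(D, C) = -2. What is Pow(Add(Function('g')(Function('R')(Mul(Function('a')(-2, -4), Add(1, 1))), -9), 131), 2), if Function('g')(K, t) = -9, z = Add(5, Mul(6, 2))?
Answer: 14884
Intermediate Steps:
z = 17 (z = Add(5, 12) = 17)
Function('R')(O) = Mul(Pow(Add(17, O), -1), Add(-5, O)) (Function('R')(O) = Mul(Add(O, -5), Pow(Add(O, 17), -1)) = Mul(Add(-5, O), Pow(Add(17, O), -1)) = Mul(Pow(Add(17, O), -1), Add(-5, O)))
Pow(Add(Function('g')(Function('R')(Mul(Function('a')(-2, -4), Add(1, 1))), -9), 131), 2) = Pow(Add(-9, 131), 2) = Pow(122, 2) = 14884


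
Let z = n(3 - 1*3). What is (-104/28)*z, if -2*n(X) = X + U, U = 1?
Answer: 13/7 ≈ 1.8571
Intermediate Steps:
n(X) = -1/2 - X/2 (n(X) = -(X + 1)/2 = -(1 + X)/2 = -1/2 - X/2)
z = -1/2 (z = -1/2 - (3 - 1*3)/2 = -1/2 - (3 - 3)/2 = -1/2 - 1/2*0 = -1/2 + 0 = -1/2 ≈ -0.50000)
(-104/28)*z = -104/28*(-1/2) = -4*13/14*(-1/2) = -26/7*(-1/2) = 13/7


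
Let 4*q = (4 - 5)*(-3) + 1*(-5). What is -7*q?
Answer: 7/2 ≈ 3.5000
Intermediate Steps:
q = -½ (q = ((4 - 5)*(-3) + 1*(-5))/4 = (-1*(-3) - 5)/4 = (3 - 5)/4 = (¼)*(-2) = -½ ≈ -0.50000)
-7*q = -7*(-½) = 7/2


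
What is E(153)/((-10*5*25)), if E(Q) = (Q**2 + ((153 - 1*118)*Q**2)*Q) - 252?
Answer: -62689176/625 ≈ -1.0030e+5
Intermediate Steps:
E(Q) = -252 + Q**2 + 35*Q**3 (E(Q) = (Q**2 + ((153 - 118)*Q**2)*Q) - 252 = (Q**2 + (35*Q**2)*Q) - 252 = (Q**2 + 35*Q**3) - 252 = -252 + Q**2 + 35*Q**3)
E(153)/((-10*5*25)) = (-252 + 153**2 + 35*153**3)/((-10*5*25)) = (-252 + 23409 + 35*3581577)/((-50*25)) = (-252 + 23409 + 125355195)/(-1250) = 125378352*(-1/1250) = -62689176/625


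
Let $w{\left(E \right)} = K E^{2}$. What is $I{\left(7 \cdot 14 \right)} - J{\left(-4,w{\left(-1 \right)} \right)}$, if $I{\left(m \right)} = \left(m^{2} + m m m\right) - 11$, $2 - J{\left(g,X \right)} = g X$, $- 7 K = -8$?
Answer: $\frac{6655449}{7} \approx 9.5078 \cdot 10^{5}$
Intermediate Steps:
$K = \frac{8}{7}$ ($K = \left(- \frac{1}{7}\right) \left(-8\right) = \frac{8}{7} \approx 1.1429$)
$w{\left(E \right)} = \frac{8 E^{2}}{7}$
$J{\left(g,X \right)} = 2 - X g$ ($J{\left(g,X \right)} = 2 - g X = 2 - X g$)
$I{\left(m \right)} = -11 + m^{2} + m^{3}$ ($I{\left(m \right)} = \left(m^{2} + m^{2} m\right) - 11 = \left(m^{2} + m^{3}\right) - 11 = -11 + m^{2} + m^{3}$)
$I{\left(7 \cdot 14 \right)} - J{\left(-4,w{\left(-1 \right)} \right)} = \left(-11 + \left(7 \cdot 14\right)^{2} + \left(7 \cdot 14\right)^{3}\right) - \left(2 - \frac{8 \left(-1\right)^{2}}{7} \left(-4\right)\right) = \left(-11 + 98^{2} + 98^{3}\right) - \left(2 - \frac{8}{7} \cdot 1 \left(-4\right)\right) = \left(-11 + 9604 + 941192\right) - \left(2 - \frac{8}{7} \left(-4\right)\right) = 950785 - \left(2 + \frac{32}{7}\right) = 950785 - \frac{46}{7} = \frac{6655449}{7}$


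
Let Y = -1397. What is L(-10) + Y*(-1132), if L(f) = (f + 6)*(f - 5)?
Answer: 1581464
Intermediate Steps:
L(f) = (-5 + f)*(6 + f) (L(f) = (6 + f)*(-5 + f) = (-5 + f)*(6 + f))
L(-10) + Y*(-1132) = (-30 - 10 + (-10)**2) - 1397*(-1132) = (-30 - 10 + 100) + 1581404 = 60 + 1581404 = 1581464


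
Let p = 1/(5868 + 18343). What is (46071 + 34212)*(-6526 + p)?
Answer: -12684793078755/24211 ≈ -5.2393e+8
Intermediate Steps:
p = 1/24211 ≈ 4.1304e-5
(46071 + 34212)*(-6526 + p) = (46071 + 34212)*(-6526 + 1/24211) = 80283*(-158000985/24211) = -12684793078755/24211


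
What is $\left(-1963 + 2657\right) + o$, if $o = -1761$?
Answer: $-1067$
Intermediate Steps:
$\left(-1963 + 2657\right) + o = \left(-1963 + 2657\right) - 1761 = 694 - 1761 = -1067$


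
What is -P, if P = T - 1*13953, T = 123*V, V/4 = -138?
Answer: 81849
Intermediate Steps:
V = -552 (V = 4*(-138) = -552)
T = -67896 (T = 123*(-552) = -67896)
P = -81849 (P = -67896 - 1*13953 = -67896 - 13953 = -81849)
-P = -1*(-81849) = 81849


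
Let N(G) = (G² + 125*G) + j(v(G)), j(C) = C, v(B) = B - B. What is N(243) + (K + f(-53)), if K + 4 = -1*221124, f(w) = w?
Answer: -131757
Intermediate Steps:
v(B) = 0
N(G) = G² + 125*G (N(G) = (G² + 125*G) + 0 = G² + 125*G)
K = -221128 (K = -4 - 1*221124 = -4 - 221124 = -221128)
N(243) + (K + f(-53)) = 243*(125 + 243) + (-221128 - 53) = 243*368 - 221181 = 89424 - 221181 = -131757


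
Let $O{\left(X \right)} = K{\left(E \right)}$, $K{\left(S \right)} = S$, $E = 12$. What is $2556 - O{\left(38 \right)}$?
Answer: $2544$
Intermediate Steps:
$O{\left(X \right)} = 12$
$2556 - O{\left(38 \right)} = 2556 - 12 = 2544$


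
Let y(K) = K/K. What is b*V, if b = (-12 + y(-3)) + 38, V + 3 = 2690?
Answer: 72549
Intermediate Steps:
y(K) = 1
V = 2687 (V = -3 + 2690 = 2687)
b = 27 (b = (-12 + 1) + 38 = -11 + 38 = 27)
b*V = 27*2687 = 72549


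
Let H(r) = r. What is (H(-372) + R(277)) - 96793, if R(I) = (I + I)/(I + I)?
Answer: -97164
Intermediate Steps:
R(I) = 1 (R(I) = (2*I)/((2*I)) = (2*I)*(1/(2*I)) = 1)
(H(-372) + R(277)) - 96793 = (-372 + 1) - 96793 = -371 - 96793 = -97164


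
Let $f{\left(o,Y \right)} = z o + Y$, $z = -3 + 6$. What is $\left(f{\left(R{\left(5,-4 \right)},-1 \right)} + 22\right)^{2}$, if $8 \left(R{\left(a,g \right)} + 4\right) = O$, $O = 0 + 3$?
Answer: $\frac{6561}{64} \approx 102.52$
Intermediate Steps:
$z = 3$
$O = 3$
$R{\left(a,g \right)} = - \frac{29}{8}$ ($R{\left(a,g \right)} = -4 + \frac{1}{8} \cdot 3 = -4 + \frac{3}{8} = - \frac{29}{8}$)
$f{\left(o,Y \right)} = Y + 3 o$ ($f{\left(o,Y \right)} = 3 o + Y = Y + 3 o$)
$\left(f{\left(R{\left(5,-4 \right)},-1 \right)} + 22\right)^{2} = \left(\left(-1 + 3 \left(- \frac{29}{8}\right)\right) + 22\right)^{2} = \left(\left(-1 - \frac{87}{8}\right) + 22\right)^{2} = \left(- \frac{95}{8} + 22\right)^{2} = \left(\frac{81}{8}\right)^{2} = \frac{6561}{64}$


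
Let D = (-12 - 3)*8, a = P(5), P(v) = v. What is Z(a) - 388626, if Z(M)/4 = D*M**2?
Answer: -400626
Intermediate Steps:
a = 5
D = -120 (D = -15*8 = -120)
Z(M) = -480*M**2 (Z(M) = 4*(-120*M**2) = -480*M**2)
Z(a) - 388626 = -480*5**2 - 388626 = -480*25 - 388626 = -12000 - 388626 = -400626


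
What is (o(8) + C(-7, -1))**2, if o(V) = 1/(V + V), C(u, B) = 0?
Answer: 1/256 ≈ 0.0039063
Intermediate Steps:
o(V) = 1/(2*V)
(o(8) + C(-7, -1))**2 = ((1/2)/8 + 0)**2 = ((1/2)*(1/8) + 0)**2 = (1/16 + 0)**2 = (1/16)**2 = 1/256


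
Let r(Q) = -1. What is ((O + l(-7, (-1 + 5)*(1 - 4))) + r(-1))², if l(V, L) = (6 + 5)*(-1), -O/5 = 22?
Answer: 14884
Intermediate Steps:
O = -110 (O = -5*22 = -110)
l(V, L) = -11 (l(V, L) = 11*(-1) = -11)
((O + l(-7, (-1 + 5)*(1 - 4))) + r(-1))² = ((-110 - 11) - 1)² = (-121 - 1)² = (-122)² = 14884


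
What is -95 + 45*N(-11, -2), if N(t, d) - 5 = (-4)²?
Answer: 850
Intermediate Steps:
N(t, d) = 21 (N(t, d) = 5 + (-4)² = 5 + 16 = 21)
-95 + 45*N(-11, -2) = -95 + 45*21 = -95 + 945 = 850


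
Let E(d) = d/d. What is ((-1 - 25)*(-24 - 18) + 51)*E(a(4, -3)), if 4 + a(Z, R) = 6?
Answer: 1143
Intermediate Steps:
a(Z, R) = 2 (a(Z, R) = -4 + 6 = 2)
E(d) = 1
((-1 - 25)*(-24 - 18) + 51)*E(a(4, -3)) = ((-1 - 25)*(-24 - 18) + 51)*1 = (-26*(-42) + 51)*1 = (1092 + 51)*1 = 1143*1 = 1143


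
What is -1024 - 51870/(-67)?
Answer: -16738/67 ≈ -249.82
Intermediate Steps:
-1024 - 51870/(-67) = -1024 - 51870*(-1)/67 = -1024 - 1235*(-42/67) = -1024 + 51870/67 = -16738/67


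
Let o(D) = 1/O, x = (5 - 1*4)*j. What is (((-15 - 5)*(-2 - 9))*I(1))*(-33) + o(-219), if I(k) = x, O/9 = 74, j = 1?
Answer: -4835159/666 ≈ -7260.0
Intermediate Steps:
O = 666 (O = 9*74 = 666)
x = 1 (x = (5 - 1*4)*1 = (5 - 4)*1 = 1*1 = 1)
I(k) = 1
o(D) = 1/666
(((-15 - 5)*(-2 - 9))*I(1))*(-33) + o(-219) = (((-15 - 5)*(-2 - 9))*1)*(-33) + 1/666 = (-20*(-11)*1)*(-33) + 1/666 = (220*1)*(-33) + 1/666 = 220*(-33) + 1/666 = -7260 + 1/666 = -4835159/666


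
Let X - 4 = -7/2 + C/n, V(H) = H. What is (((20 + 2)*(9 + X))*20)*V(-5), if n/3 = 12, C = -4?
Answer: -185900/9 ≈ -20656.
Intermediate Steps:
n = 36 (n = 3*12 = 36)
X = 7/18 (X = 4 + (-7/2 - 4/36) = 4 + (-7*1/2 - 4*1/36) = 4 + (-7/2 - 1/9) = 4 - 65/18 = 7/18 ≈ 0.38889)
(((20 + 2)*(9 + X))*20)*V(-5) = (((20 + 2)*(9 + 7/18))*20)*(-5) = ((22*(169/18))*20)*(-5) = ((1859/9)*20)*(-5) = (37180/9)*(-5) = -185900/9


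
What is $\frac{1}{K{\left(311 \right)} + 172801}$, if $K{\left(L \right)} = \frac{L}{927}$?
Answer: $\frac{927}{160186838} \approx 5.787 \cdot 10^{-6}$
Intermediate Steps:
$K{\left(L \right)} = \frac{L}{927}$ ($K{\left(L \right)} = L \frac{1}{927} = \frac{L}{927}$)
$\frac{1}{K{\left(311 \right)} + 172801} = \frac{1}{\frac{1}{927} \cdot 311 + 172801} = \frac{1}{\frac{311}{927} + 172801} = \frac{1}{\frac{160186838}{927}} = \frac{927}{160186838}$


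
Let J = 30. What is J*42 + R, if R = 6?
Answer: 1266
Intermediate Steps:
J*42 + R = 30*42 + 6 = 1260 + 6 = 1266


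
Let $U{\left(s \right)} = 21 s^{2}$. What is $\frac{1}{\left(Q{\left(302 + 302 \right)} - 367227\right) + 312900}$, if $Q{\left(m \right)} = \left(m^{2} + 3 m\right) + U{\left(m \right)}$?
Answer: $\frac{1}{7973437} \approx 1.2542 \cdot 10^{-7}$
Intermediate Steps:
$Q{\left(m \right)} = 3 m + 22 m^{2}$ ($Q{\left(m \right)} = \left(m^{2} + 3 m\right) + 21 m^{2} = 3 m + 22 m^{2}$)
$\frac{1}{\left(Q{\left(302 + 302 \right)} - 367227\right) + 312900} = \frac{1}{\left(\left(302 + 302\right) \left(3 + 22 \left(302 + 302\right)\right) - 367227\right) + 312900} = \frac{1}{\left(604 \left(3 + 22 \cdot 604\right) - 367227\right) + 312900} = \frac{1}{\left(604 \left(3 + 13288\right) - 367227\right) + 312900} = \frac{1}{\left(604 \cdot 13291 - 367227\right) + 312900} = \frac{1}{\left(8027764 - 367227\right) + 312900} = \frac{1}{7660537 + 312900} = \frac{1}{7973437}$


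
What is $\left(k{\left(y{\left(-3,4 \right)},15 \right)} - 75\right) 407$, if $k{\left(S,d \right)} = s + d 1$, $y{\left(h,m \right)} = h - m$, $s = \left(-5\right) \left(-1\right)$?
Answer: $-22385$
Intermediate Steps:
$s = 5$
$k{\left(S,d \right)} = 5 + d$ ($k{\left(S,d \right)} = 5 + d 1 = 5 + d$)
$\left(k{\left(y{\left(-3,4 \right)},15 \right)} - 75\right) 407 = \left(\left(5 + 15\right) - 75\right) 407 = \left(20 - 75\right) 407 = \left(-55\right) 407 = -22385$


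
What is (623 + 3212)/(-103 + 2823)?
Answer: 767/544 ≈ 1.4099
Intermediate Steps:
(623 + 3212)/(-103 + 2823) = 3835/2720 = 3835*(1/2720) = 767/544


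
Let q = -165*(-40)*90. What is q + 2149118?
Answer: 2743118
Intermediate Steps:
q = 594000 (q = 6600*90 = 594000)
q + 2149118 = 594000 + 2149118 = 2743118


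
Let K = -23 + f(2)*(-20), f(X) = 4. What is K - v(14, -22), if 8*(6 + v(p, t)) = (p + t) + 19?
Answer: -787/8 ≈ -98.375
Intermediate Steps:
v(p, t) = -29/8 + p/8 + t/8 (v(p, t) = -6 + ((p + t) + 19)/8 = -6 + (19 + p + t)/8 = -6 + (19/8 + p/8 + t/8) = -29/8 + p/8 + t/8)
K = -103 (K = -23 + 4*(-20) = -23 - 80 = -103)
K - v(14, -22) = -103 - (-29/8 + (1/8)*14 + (1/8)*(-22)) = -103 - (-29/8 + 7/4 - 11/4) = -103 - 1*(-37/8) = -103 + 37/8 = -787/8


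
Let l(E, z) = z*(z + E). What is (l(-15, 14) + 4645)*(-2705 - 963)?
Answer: -16986508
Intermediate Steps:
l(E, z) = z*(E + z)
(l(-15, 14) + 4645)*(-2705 - 963) = (14*(-15 + 14) + 4645)*(-2705 - 963) = (14*(-1) + 4645)*(-3668) = (-14 + 4645)*(-3668) = 4631*(-3668) = -16986508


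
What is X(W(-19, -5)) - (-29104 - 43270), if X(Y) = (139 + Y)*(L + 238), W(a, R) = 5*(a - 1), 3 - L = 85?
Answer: 78458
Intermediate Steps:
L = -82 (L = 3 - 1*85 = 3 - 85 = -82)
W(a, R) = -5 + 5*a (W(a, R) = 5*(-1 + a) = -5 + 5*a)
X(Y) = 21684 + 156*Y (X(Y) = (139 + Y)*(-82 + 238) = (139 + Y)*156 = 21684 + 156*Y)
X(W(-19, -5)) - (-29104 - 43270) = (21684 + 156*(-5 + 5*(-19))) - (-29104 - 43270) = (21684 + 156*(-5 - 95)) - 1*(-72374) = (21684 + 156*(-100)) + 72374 = (21684 - 15600) + 72374 = 6084 + 72374 = 78458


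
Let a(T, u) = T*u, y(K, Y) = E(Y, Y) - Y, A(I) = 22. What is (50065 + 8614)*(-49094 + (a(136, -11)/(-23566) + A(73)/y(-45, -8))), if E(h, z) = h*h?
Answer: -1221986016477949/424188 ≈ -2.8808e+9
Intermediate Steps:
E(h, z) = h**2
y(K, Y) = Y**2 - Y
(50065 + 8614)*(-49094 + (a(136, -11)/(-23566) + A(73)/y(-45, -8))) = (50065 + 8614)*(-49094 + ((136*(-11))/(-23566) + 22/((-8*(-1 - 8))))) = 58679*(-49094 + (-1496*(-1/23566) + 22/((-8*(-9))))) = 58679*(-49094 + (748/11783 + 22/72)) = 58679*(-49094 + (748/11783 + 22*(1/72))) = 58679*(-49094 + (748/11783 + 11/36)) = 58679*(-49094 + 156541/424188) = 58679*(-20824929131/424188) = -1221986016477949/424188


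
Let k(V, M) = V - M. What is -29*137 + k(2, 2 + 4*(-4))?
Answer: -3957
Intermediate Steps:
-29*137 + k(2, 2 + 4*(-4)) = -29*137 + (2 - (2 + 4*(-4))) = -3973 + (2 - (2 - 16)) = -3973 + (2 - 1*(-14)) = -3973 + (2 + 14) = -3973 + 16 = -3957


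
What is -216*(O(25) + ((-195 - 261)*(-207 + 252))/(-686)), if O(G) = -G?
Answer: -363960/343 ≈ -1061.1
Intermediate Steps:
-216*(O(25) + ((-195 - 261)*(-207 + 252))/(-686)) = -216*(-1*25 + ((-195 - 261)*(-207 + 252))/(-686)) = -216*(-25 - 456*45*(-1/686)) = -216*(-25 - 20520*(-1/686)) = -216*(-25 + 10260/343) = -216*1685/343 = -363960/343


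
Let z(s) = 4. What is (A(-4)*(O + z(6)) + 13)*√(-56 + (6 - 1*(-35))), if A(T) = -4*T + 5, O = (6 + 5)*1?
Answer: 328*I*√15 ≈ 1270.3*I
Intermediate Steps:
O = 11 (O = 11*1 = 11)
A(T) = 5 - 4*T
(A(-4)*(O + z(6)) + 13)*√(-56 + (6 - 1*(-35))) = ((5 - 4*(-4))*(11 + 4) + 13)*√(-56 + (6 - 1*(-35))) = ((5 + 16)*15 + 13)*√(-56 + (6 + 35)) = (21*15 + 13)*√(-56 + 41) = (315 + 13)*√(-15) = 328*(I*√15) = 328*I*√15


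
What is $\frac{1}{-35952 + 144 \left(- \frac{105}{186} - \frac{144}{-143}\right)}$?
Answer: $- \frac{4433}{159092760} \approx -2.7864 \cdot 10^{-5}$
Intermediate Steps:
$\frac{1}{-35952 + 144 \left(- \frac{105}{186} - \frac{144}{-143}\right)} = \frac{1}{-35952 + 144 \left(\left(-105\right) \frac{1}{186} - - \frac{144}{143}\right)} = \frac{1}{-35952 + 144 \left(- \frac{35}{62} + \frac{144}{143}\right)} = \frac{1}{-35952 + 144 \cdot \frac{3923}{8866}} = \frac{1}{-35952 + \frac{282456}{4433}} = \frac{1}{- \frac{159092760}{4433}} = - \frac{4433}{159092760}$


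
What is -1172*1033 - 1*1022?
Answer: -1211698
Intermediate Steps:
-1172*1033 - 1*1022 = -1210676 - 1022 = -1211698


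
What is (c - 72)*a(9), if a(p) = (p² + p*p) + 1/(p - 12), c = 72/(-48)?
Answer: -23765/2 ≈ -11883.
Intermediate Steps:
c = -3/2 (c = 72*(-1/48) = -3/2 ≈ -1.5000)
a(p) = 1/(-12 + p) + 2*p² (a(p) = (p² + p²) + 1/(-12 + p) = 2*p² + 1/(-12 + p) = 1/(-12 + p) + 2*p²)
(c - 72)*a(9) = (-3/2 - 72)*((1 - 24*9² + 2*9³)/(-12 + 9)) = -147*(1 - 24*81 + 2*729)/(2*(-3)) = -(-49)*(1 - 1944 + 1458)/2 = -(-49)*(-485)/2 = -147/2*485/3 = -23765/2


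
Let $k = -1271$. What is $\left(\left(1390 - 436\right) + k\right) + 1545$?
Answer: $1228$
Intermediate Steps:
$\left(\left(1390 - 436\right) + k\right) + 1545 = \left(\left(1390 - 436\right) - 1271\right) + 1545 = \left(954 - 1271\right) + 1545 = -317 + 1545 = 1228$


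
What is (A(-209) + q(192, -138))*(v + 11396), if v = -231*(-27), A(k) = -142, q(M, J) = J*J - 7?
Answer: 333175535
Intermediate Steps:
q(M, J) = -7 + J² (q(M, J) = J² - 7 = -7 + J²)
v = 6237
(A(-209) + q(192, -138))*(v + 11396) = (-142 + (-7 + (-138)²))*(6237 + 11396) = (-142 + (-7 + 19044))*17633 = (-142 + 19037)*17633 = 18895*17633 = 333175535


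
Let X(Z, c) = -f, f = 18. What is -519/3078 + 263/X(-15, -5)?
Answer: -7582/513 ≈ -14.780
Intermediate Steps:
X(Z, c) = -18 (X(Z, c) = -1*18 = -18)
-519/3078 + 263/X(-15, -5) = -519/3078 + 263/(-18) = -519*1/3078 + 263*(-1/18) = -173/1026 - 263/18 = -7582/513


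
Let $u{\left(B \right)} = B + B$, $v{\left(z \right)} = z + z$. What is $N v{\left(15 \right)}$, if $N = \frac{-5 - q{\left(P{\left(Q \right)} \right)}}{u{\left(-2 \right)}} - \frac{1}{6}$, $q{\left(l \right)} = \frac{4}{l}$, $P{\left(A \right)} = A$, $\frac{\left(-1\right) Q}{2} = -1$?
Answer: $\frac{95}{2} \approx 47.5$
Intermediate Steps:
$Q = 2$ ($Q = \left(-2\right) \left(-1\right) = 2$)
$v{\left(z \right)} = 2 z$
$u{\left(B \right)} = 2 B$
$N = \frac{19}{12}$ ($N = \frac{-5 - \frac{4}{2}}{2 \left(-2\right)} - \frac{1}{6} = \frac{-5 - 4 \cdot \frac{1}{2}}{-4} - \frac{1}{6} = \left(-5 - 2\right) \left(- \frac{1}{4}\right) - \frac{1}{6} = \left(-7\right) \left(- \frac{1}{4}\right) - \frac{1}{6} = \frac{7}{4} - \frac{1}{6} = \frac{19}{12} \approx 1.5833$)
$N v{\left(15 \right)} = \frac{19 \cdot 2 \cdot 15}{12} = \frac{19}{12} \cdot 30 = \frac{95}{2}$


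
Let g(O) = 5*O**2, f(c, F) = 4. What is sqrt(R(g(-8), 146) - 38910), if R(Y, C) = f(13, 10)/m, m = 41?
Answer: I*sqrt(65407546)/41 ≈ 197.26*I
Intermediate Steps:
R(Y, C) = 4/41
sqrt(R(g(-8), 146) - 38910) = sqrt(4/41 - 38910) = sqrt(-1595306/41) = I*sqrt(65407546)/41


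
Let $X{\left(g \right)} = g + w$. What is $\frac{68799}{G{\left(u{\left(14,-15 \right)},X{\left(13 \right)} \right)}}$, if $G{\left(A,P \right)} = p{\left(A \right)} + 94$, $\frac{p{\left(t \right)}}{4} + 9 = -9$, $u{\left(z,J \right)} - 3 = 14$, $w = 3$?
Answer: $\frac{68799}{22} \approx 3127.2$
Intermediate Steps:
$X{\left(g \right)} = 3 + g$ ($X{\left(g \right)} = g + 3 = 3 + g$)
$u{\left(z,J \right)} = 17$ ($u{\left(z,J \right)} = 3 + 14 = 17$)
$p{\left(t \right)} = -72$ ($p{\left(t \right)} = -36 + 4 \left(-9\right) = -36 - 36 = -72$)
$G{\left(A,P \right)} = 22$ ($G{\left(A,P \right)} = -72 + 94 = 22$)
$\frac{68799}{G{\left(u{\left(14,-15 \right)},X{\left(13 \right)} \right)}} = \frac{68799}{22}$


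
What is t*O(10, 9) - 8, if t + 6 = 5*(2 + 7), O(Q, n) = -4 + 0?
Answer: -164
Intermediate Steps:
O(Q, n) = -4
t = 39 (t = -6 + 5*(2 + 7) = -6 + 5*9 = -6 + 45 = 39)
t*O(10, 9) - 8 = 39*(-4) - 8 = -156 - 8 = -164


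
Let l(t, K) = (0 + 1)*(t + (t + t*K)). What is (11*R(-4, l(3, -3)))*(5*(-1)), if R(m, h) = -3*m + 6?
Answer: -990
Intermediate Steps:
l(t, K) = 2*t + K*t (l(t, K) = 1*(t + (t + K*t)) = 1*(2*t + K*t) = 2*t + K*t)
R(m, h) = 6 - 3*m
(11*R(-4, l(3, -3)))*(5*(-1)) = (11*(6 - 3*(-4)))*(5*(-1)) = (11*(6 + 12))*(-5) = (11*18)*(-5) = 198*(-5) = -990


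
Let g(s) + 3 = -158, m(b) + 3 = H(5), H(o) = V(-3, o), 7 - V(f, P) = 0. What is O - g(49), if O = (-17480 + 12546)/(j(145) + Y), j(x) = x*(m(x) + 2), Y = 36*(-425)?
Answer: 1164082/7215 ≈ 161.34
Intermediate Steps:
V(f, P) = 7 (V(f, P) = 7 - 1*0 = 7 + 0 = 7)
Y = -15300
H(o) = 7
m(b) = 4 (m(b) = -3 + 7 = 4)
j(x) = 6*x (j(x) = x*(4 + 2) = x*6 = 6*x)
g(s) = -161 (g(s) = -3 - 158 = -161)
O = 2467/7215 (O = (-17480 + 12546)/(6*145 - 15300) = -4934/(870 - 15300) = -4934/(-14430) = -4934*(-1/14430) = 2467/7215 ≈ 0.34193)
O - g(49) = 2467/7215 - 1*(-161) = 2467/7215 + 161 = 1164082/7215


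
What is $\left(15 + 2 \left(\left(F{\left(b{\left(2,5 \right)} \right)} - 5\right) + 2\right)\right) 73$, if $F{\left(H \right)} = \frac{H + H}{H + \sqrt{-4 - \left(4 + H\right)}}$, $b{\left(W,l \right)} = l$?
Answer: $\frac{16133}{19} - \frac{730 i \sqrt{13}}{19} \approx 849.11 - 138.53 i$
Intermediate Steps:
$F{\left(H \right)} = \frac{2 H}{H + \sqrt{-8 - H}}$
$\left(15 + 2 \left(\left(F{\left(b{\left(2,5 \right)} \right)} - 5\right) + 2\right)\right) 73 = \left(15 + 2 \left(\left(2 \cdot 5 \frac{1}{5 + \sqrt{-8 - 5}} - 5\right) + 2\right)\right) 73 = \left(15 + 2 \left(\left(2 \cdot 5 \frac{1}{5 + \sqrt{-13}} - 5\right) + 2\right)\right) 73 = \left(15 + 2 \left(\left(2 \cdot 5 \frac{1}{5 + i \sqrt{13}} - 5\right) + 2\right)\right) 73 = \left(15 + 2 \left(\left(\frac{10}{5 + i \sqrt{13}} - 5\right) + 2\right)\right) 73 = \left(15 + 2 \left(\left(-5 + \frac{10}{5 + i \sqrt{13}}\right) + 2\right)\right) 73 = \left(15 + 2 \left(-3 + \frac{10}{5 + i \sqrt{13}}\right)\right) 73 = \left(15 - \left(6 - \frac{20}{5 + i \sqrt{13}}\right)\right) 73 = \left(9 + \frac{20}{5 + i \sqrt{13}}\right) 73 = 657 + \frac{1460}{5 + i \sqrt{13}}$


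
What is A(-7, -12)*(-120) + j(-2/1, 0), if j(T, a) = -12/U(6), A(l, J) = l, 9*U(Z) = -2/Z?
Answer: 1164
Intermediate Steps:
U(Z) = -2/(9*Z) (U(Z) = (-2/Z)/9 = -2/(9*Z))
j(T, a) = 324 (j(T, a) = -12/((-2/9/6)) = -12/((-2/9*1/6)) = -12/(-1/27) = -12*(-27) = 324)
A(-7, -12)*(-120) + j(-2/1, 0) = -7*(-120) + 324 = 840 + 324 = 1164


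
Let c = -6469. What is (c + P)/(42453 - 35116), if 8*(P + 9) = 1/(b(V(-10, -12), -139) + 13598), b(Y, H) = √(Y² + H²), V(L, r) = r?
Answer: -4790769626969/5426038407372 - √19465/10852076814744 ≈ -0.88292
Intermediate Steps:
b(Y, H) = √(H² + Y²)
P = -9 + 1/(8*(13598 + √19465)) (P = -9 + 1/(8*(√((-139)² + (-12)²) + 13598)) = -9 + 1/(8*(√(19321 + 144) + 13598)) = -9 + 1/(8*(√19465 + 13598)) = -9 + 1/(8*(13598 + √19465)) ≈ -9.0000)
(c + P)/(42453 - 35116) = (-6469 + (-6655894205/739544556 - √19465/1479089112))/(42453 - 35116) = (-4790769626969/739544556 - √19465/1479089112)/7337 = (-4790769626969/739544556 - √19465/1479089112)*(1/7337) = -4790769626969/5426038407372 - √19465/10852076814744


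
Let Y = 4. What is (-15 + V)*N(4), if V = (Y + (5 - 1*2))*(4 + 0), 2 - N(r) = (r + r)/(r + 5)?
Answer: 130/9 ≈ 14.444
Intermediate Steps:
N(r) = 2 - 2*r/(5 + r) (N(r) = 2 - (r + r)/(r + 5) = 2 - 2*r/(5 + r))
V = 28 (V = (4 + (5 - 1*2))*(4 + 0) = (4 + (5 - 2))*4 = (4 + 3)*4 = 7*4 = 28)
(-15 + V)*N(4) = (-15 + 28)*(10/(5 + 4)) = 13*(10/9) = 130/9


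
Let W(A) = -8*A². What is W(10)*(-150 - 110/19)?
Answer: 2368000/19 ≈ 1.2463e+5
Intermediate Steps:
W(10)*(-150 - 110/19) = (-8*10²)*(-150 - 110/19) = (-8*100)*(-150 - 110*1/19) = -800*(-150 - 110/19) = -800*(-2960/19) = 2368000/19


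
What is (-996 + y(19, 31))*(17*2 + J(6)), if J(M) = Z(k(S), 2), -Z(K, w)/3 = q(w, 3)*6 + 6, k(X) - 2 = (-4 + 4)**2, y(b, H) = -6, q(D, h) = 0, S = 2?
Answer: -16032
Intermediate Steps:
k(X) = 2 (k(X) = 2 + (-4 + 4)**2 = 2 + 0**2 = 2 + 0 = 2)
Z(K, w) = -18 (Z(K, w) = -3*(0*6 + 6) = -3*(0 + 6) = -3*6 = -18)
J(M) = -18
(-996 + y(19, 31))*(17*2 + J(6)) = (-996 - 6)*(17*2 - 18) = -1002*(34 - 18) = -1002*16 = -16032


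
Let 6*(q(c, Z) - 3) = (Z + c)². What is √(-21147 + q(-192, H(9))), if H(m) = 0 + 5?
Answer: I*√551370/6 ≈ 123.76*I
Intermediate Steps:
H(m) = 5
q(c, Z) = 3 + (Z + c)²/6
√(-21147 + q(-192, H(9))) = √(-21147 + (3 + (5 - 192)²/6)) = √(-21147 + (3 + (⅙)*(-187)²)) = √(-21147 + (3 + (⅙)*34969)) = √(-21147 + (3 + 34969/6)) = √(-21147 + 34987/6) = √(-91895/6) = I*√551370/6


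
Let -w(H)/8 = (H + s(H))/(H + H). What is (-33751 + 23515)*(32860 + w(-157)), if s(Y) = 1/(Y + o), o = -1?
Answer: -4171302719976/12403 ≈ -3.3631e+8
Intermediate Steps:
s(Y) = 1/(-1 + Y) (s(Y) = 1/(Y - 1) = 1/(-1 + Y))
w(H) = -4*(H + 1/(-1 + H))/H (w(H) = -8*(H + 1/(-1 + H))/(H + H) = -8*(H + 1/(-1 + H))/(2*H) = -8*(H + 1/(-1 + H))*1/(2*H) = -4*(H + 1/(-1 + H))/H)
(-33751 + 23515)*(32860 + w(-157)) = (-33751 + 23515)*(32860 + 4*(-1 - 1*(-157)*(-1 - 157))/(-157*(-1 - 157))) = -10236*(32860 + 4*(-1/157)*(-1 - 1*(-157)*(-158))/(-158)) = -10236*(32860 + 4*(-1/157)*(-1/158)*(-1 - 24806)) = -10236*(32860 + 4*(-1/157)*(-1/158)*(-24807)) = -10236*(32860 - 49614/12403) = -10236*407512966/12403 = -4171302719976/12403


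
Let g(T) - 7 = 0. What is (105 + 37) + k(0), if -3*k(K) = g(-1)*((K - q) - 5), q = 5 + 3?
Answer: 517/3 ≈ 172.33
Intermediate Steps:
g(T) = 7 (g(T) = 7 + 0 = 7)
q = 8
k(K) = 91/3 - 7*K/3 (k(K) = -7*((K - 1*8) - 5)/3 = -7*((K - 8) - 5)/3 = -7*((-8 + K) - 5)/3 = -7*(-13 + K)/3 = -(-91 + 7*K)/3 = 91/3 - 7*K/3)
(105 + 37) + k(0) = (105 + 37) + (91/3 - 7/3*0) = 142 + (91/3 + 0) = 142 + 91/3 = 517/3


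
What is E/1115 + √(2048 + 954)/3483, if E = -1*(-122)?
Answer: 122/1115 + √3002/3483 ≈ 0.12515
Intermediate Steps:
E = 122
E/1115 + √(2048 + 954)/3483 = 122/1115 + √(2048 + 954)/3483 = 122*(1/1115) + √3002*(1/3483) = 122/1115 + √3002/3483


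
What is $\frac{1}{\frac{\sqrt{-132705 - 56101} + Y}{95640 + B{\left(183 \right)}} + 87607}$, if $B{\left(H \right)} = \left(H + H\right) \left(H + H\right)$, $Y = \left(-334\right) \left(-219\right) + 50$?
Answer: $\frac{2309080259746464}{202292330458392814915} - \frac{114798 i \sqrt{188806}}{202292330458392814915} \approx 1.1415 \cdot 10^{-5} - 2.4658 \cdot 10^{-13} i$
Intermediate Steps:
$Y = 73196$ ($Y = 73146 + 50 = 73196$)
$B{\left(H \right)} = 4 H^{2}$ ($B{\left(H \right)} = 2 H 2 H = 4 H^{2}$)
$\frac{1}{\frac{\sqrt{-132705 - 56101} + Y}{95640 + B{\left(183 \right)}} + 87607} = \frac{1}{\frac{\sqrt{-132705 - 56101} + 73196}{95640 + 4 \cdot 183^{2}} + 87607} = \frac{1}{\frac{\sqrt{-188806} + 73196}{95640 + 4 \cdot 33489} + 87607} = \frac{1}{\frac{i \sqrt{188806} + 73196}{95640 + 133956} + 87607} = \frac{1}{\frac{73196 + i \sqrt{188806}}{229596} + 87607} = \frac{1}{\left(73196 + i \sqrt{188806}\right) \frac{1}{229596} + 87607} = \frac{1}{\left(\frac{18299}{57399} + \frac{i \sqrt{188806}}{229596}\right) + 87607} = \frac{1}{\frac{5028572492}{57399} + \frac{i \sqrt{188806}}{229596}}$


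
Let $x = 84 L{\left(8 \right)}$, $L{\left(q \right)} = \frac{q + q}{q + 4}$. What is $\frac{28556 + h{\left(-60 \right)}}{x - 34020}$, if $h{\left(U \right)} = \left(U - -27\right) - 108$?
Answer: $- \frac{28415}{33908} \approx -0.838$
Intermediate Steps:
$L{\left(q \right)} = \frac{2 q}{4 + q}$
$h{\left(U \right)} = -81 + U$ ($h{\left(U \right)} = \left(U + 27\right) - 108 = \left(27 + U\right) - 108 = -81 + U$)
$x = 112$ ($x = 84 \cdot 2 \cdot 8 \frac{1}{4 + 8} = 84 \cdot 2 \cdot 8 \cdot \frac{1}{12} = 84 \cdot \frac{4}{3} = 112$)
$\frac{28556 + h{\left(-60 \right)}}{x - 34020} = \frac{28556 - 141}{112 - 34020} = \frac{28415}{-33908} = 28415 \left(- \frac{1}{33908}\right) = - \frac{28415}{33908}$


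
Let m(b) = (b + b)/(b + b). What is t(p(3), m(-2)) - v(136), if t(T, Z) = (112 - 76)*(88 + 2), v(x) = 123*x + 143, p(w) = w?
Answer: -13631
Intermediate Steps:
m(b) = 1 (m(b) = (2*b)/((2*b)) = (2*b)*(1/(2*b)) = 1)
v(x) = 143 + 123*x
t(T, Z) = 3240 (t(T, Z) = 36*90 = 3240)
t(p(3), m(-2)) - v(136) = 3240 - (143 + 123*136) = 3240 - (143 + 16728) = 3240 - 1*16871 = 3240 - 16871 = -13631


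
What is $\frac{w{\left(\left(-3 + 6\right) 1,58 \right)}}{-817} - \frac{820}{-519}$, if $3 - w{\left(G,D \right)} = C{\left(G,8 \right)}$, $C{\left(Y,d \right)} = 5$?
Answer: $\frac{670978}{424023} \approx 1.5824$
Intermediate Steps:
$w{\left(G,D \right)} = -2$ ($w{\left(G,D \right)} = 3 - 5 = -2$)
$\frac{w{\left(\left(-3 + 6\right) 1,58 \right)}}{-817} - \frac{820}{-519} = - \frac{2}{-817} - \frac{820}{-519} = \left(-2\right) \left(- \frac{1}{817}\right) - - \frac{820}{519} = \frac{2}{817} + \frac{820}{519} = \frac{670978}{424023}$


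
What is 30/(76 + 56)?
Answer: 5/22 ≈ 0.22727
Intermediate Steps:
30/(76 + 56) = 30/132 = (1/132)*30 = 5/22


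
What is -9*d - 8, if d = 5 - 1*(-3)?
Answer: -80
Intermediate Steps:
d = 8 (d = 5 + 3 = 8)
-9*d - 8 = -9*8 - 8 = -72 - 8 = -80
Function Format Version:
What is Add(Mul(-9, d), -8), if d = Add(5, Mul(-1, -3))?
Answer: -80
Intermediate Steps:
d = 8 (d = Add(5, 3) = 8)
Add(Mul(-9, d), -8) = Add(Mul(-9, 8), -8) = Add(-72, -8) = -80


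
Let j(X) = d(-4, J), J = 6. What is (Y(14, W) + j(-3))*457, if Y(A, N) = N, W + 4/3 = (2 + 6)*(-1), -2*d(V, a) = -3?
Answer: -21479/6 ≈ -3579.8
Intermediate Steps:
d(V, a) = 3/2 (d(V, a) = -1/2*(-3) = 3/2)
W = -28/3 (W = -4/3 + (2 + 6)*(-1) = -4/3 + 8*(-1) = -4/3 - 8 = -28/3 ≈ -9.3333)
j(X) = 3/2
(Y(14, W) + j(-3))*457 = (-28/3 + 3/2)*457 = -47/6*457 = -21479/6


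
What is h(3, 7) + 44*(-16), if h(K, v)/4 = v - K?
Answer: -688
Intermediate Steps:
h(K, v) = -4*K + 4*v (h(K, v) = 4*(v - K) = -4*K + 4*v)
h(3, 7) + 44*(-16) = (-4*3 + 4*7) + 44*(-16) = (-12 + 28) - 704 = 16 - 704 = -688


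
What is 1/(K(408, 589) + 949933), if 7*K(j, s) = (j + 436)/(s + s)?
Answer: 4123/3916574181 ≈ 1.0527e-6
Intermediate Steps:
K(j, s) = (436 + j)/(14*s) (K(j, s) = ((j + 436)/(s + s))/7 = ((436 + j)/((2*s)))/7 = ((436 + j)*(1/(2*s)))/7 = ((436 + j)/(2*s))/7 = (436 + j)/(14*s))
1/(K(408, 589) + 949933) = 1/((1/14)*(436 + 408)/589 + 949933) = 1/((1/14)*(1/589)*844 + 949933) = 1/(422/4123 + 949933) = 1/(3916574181/4123) = 4123/3916574181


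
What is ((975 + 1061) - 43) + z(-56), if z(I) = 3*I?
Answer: 1825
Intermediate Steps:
((975 + 1061) - 43) + z(-56) = ((975 + 1061) - 43) + 3*(-56) = (2036 - 43) - 168 = 1993 - 168 = 1825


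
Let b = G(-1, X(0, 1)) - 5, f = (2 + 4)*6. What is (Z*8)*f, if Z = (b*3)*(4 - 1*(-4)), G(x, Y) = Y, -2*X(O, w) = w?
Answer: -38016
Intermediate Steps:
X(O, w) = -w/2
f = 36 (f = 6*6 = 36)
b = -11/2 (b = -1/2*1 - 5 = -1/2 - 5 = -11/2 ≈ -5.5000)
Z = -132 (Z = (-11/2*3)*(4 - 1*(-4)) = -33*(4 + 4)/2 = -33/2*8 = -132)
(Z*8)*f = -132*8*36 = -1056*36 = -38016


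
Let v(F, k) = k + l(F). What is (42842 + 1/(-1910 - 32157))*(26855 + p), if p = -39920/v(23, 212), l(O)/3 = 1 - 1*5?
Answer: 194517569989401/170335 ≈ 1.1420e+9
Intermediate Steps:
l(O) = -12 (l(O) = 3*(1 - 1*5) = 3*(1 - 5) = 3*(-4) = -12)
v(F, k) = -12 + k (v(F, k) = k - 12 = -12 + k)
p = -998/5 (p = -39920/(-12 + 212) = -39920/200 = -39920*1/200 = -998/5 ≈ -199.60)
(42842 + 1/(-1910 - 32157))*(26855 + p) = (42842 + 1/(-1910 - 32157))*(26855 - 998/5) = (42842 + 1/(-34067))*(133277/5) = (42842 - 1/34067)*(133277/5) = (1459498413/34067)*(133277/5) = 194517569989401/170335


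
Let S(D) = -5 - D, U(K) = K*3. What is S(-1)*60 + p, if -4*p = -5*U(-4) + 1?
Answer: -1021/4 ≈ -255.25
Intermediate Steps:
U(K) = 3*K
p = -61/4 (p = -(-15*(-4) + 1)/4 = -(-5*(-12) + 1)/4 = -(60 + 1)/4 = -¼*61 = -61/4 ≈ -15.250)
S(-1)*60 + p = (-5 - 1*(-1))*60 - 61/4 = (-5 + 1)*60 - 61/4 = -4*60 - 61/4 = -240 - 61/4 = -1021/4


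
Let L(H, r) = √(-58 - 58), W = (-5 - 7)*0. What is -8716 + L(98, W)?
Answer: -8716 + 2*I*√29 ≈ -8716.0 + 10.77*I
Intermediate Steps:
W = 0 (W = -12*0 = 0)
L(H, r) = 2*I*√29 (L(H, r) = √(-116) = 2*I*√29)
-8716 + L(98, W) = -8716 + 2*I*√29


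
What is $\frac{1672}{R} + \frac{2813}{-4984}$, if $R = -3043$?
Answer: $- \frac{16893207}{15166312} \approx -1.1139$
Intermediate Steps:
$\frac{1672}{R} + \frac{2813}{-4984} = \frac{1672}{-3043} + \frac{2813}{-4984} = 1672 \left(- \frac{1}{3043}\right) + 2813 \left(- \frac{1}{4984}\right) = - \frac{1672}{3043} - \frac{2813}{4984} = - \frac{16893207}{15166312}$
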